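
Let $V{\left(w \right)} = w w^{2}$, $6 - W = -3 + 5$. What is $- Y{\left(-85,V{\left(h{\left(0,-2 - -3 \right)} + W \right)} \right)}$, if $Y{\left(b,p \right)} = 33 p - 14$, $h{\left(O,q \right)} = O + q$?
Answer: $-4111$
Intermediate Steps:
$W = 4$ ($W = 6 - \left(-3 + 5\right) = 6 - 2 = 4$)
$V{\left(w \right)} = w^{3}$
$Y{\left(b,p \right)} = -14 + 33 p$
$- Y{\left(-85,V{\left(h{\left(0,-2 - -3 \right)} + W \right)} \right)} = - (-14 + 33 \left(\left(0 - -1\right) + 4\right)^{3}) = - (-14 + 33 \left(\left(0 + \left(-2 + 3\right)\right) + 4\right)^{3}) = - (-14 + 33 \left(\left(0 + 1\right) + 4\right)^{3}) = - (-14 + 33 \left(1 + 4\right)^{3}) = - (-14 + 33 \cdot 5^{3}) = - (-14 + 33 \cdot 125) = - (-14 + 4125) = \left(-1\right) 4111 = -4111$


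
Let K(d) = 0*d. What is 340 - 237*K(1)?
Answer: 340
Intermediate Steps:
K(d) = 0
340 - 237*K(1) = 340 - 237*0 = 340 + 0 = 340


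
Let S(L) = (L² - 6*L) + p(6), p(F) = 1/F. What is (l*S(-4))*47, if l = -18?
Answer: -33981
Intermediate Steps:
S(L) = ⅙ + L² - 6*L (S(L) = (L² - 6*L) + 1/6 = (L² - 6*L) + ⅙ = ⅙ + L² - 6*L)
(l*S(-4))*47 = -18*(⅙ + (-4)² - 6*(-4))*47 = -18*(⅙ + 16 + 24)*47 = -18*241/6*47 = -723*47 = -33981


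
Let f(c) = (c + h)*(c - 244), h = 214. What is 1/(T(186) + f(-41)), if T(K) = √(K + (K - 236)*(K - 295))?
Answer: -49305/2430977389 - 2*√1409/2430977389 ≈ -2.0313e-5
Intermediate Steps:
f(c) = (-244 + c)*(214 + c) (f(c) = (c + 214)*(c - 244) = (214 + c)*(-244 + c) = (-244 + c)*(214 + c))
T(K) = √(K + (-295 + K)*(-236 + K)) (T(K) = √(K + (-236 + K)*(-295 + K)) = √(K + (-295 + K)*(-236 + K)))
1/(T(186) + f(-41)) = 1/(√(69620 + 186² - 530*186) + (-52216 + (-41)² - 30*(-41))) = 1/(√(69620 + 34596 - 98580) + (-52216 + 1681 + 1230)) = 1/(√5636 - 49305) = 1/(2*√1409 - 49305) = 1/(-49305 + 2*√1409)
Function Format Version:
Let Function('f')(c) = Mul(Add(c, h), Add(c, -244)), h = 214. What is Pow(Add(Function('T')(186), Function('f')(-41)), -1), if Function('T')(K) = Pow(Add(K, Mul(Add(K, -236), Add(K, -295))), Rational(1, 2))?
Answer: Add(Rational(-49305, 2430977389), Mul(Rational(-2, 2430977389), Pow(1409, Rational(1, 2)))) ≈ -2.0313e-5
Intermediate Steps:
Function('f')(c) = Mul(Add(-244, c), Add(214, c)) (Function('f')(c) = Mul(Add(c, 214), Add(c, -244)) = Mul(Add(214, c), Add(-244, c)) = Mul(Add(-244, c), Add(214, c)))
Function('T')(K) = Pow(Add(K, Mul(Add(-295, K), Add(-236, K))), Rational(1, 2)) (Function('T')(K) = Pow(Add(K, Mul(Add(-236, K), Add(-295, K))), Rational(1, 2)) = Pow(Add(K, Mul(Add(-295, K), Add(-236, K))), Rational(1, 2)))
Pow(Add(Function('T')(186), Function('f')(-41)), -1) = Pow(Add(Pow(Add(69620, Pow(186, 2), Mul(-530, 186)), Rational(1, 2)), Add(-52216, Pow(-41, 2), Mul(-30, -41))), -1) = Pow(Add(Pow(Add(69620, 34596, -98580), Rational(1, 2)), Add(-52216, 1681, 1230)), -1) = Pow(Add(Pow(5636, Rational(1, 2)), -49305), -1) = Pow(Add(Mul(2, Pow(1409, Rational(1, 2))), -49305), -1) = Pow(Add(-49305, Mul(2, Pow(1409, Rational(1, 2)))), -1)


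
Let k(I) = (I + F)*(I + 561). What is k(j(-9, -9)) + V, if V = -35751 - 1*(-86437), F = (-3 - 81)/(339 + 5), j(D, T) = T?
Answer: 1960078/43 ≈ 45583.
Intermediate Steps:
F = -21/86 (F = -84/344 = -84*1/344 = -21/86 ≈ -0.24419)
k(I) = (561 + I)*(-21/86 + I) (k(I) = (I - 21/86)*(I + 561) = (-21/86 + I)*(561 + I) = (561 + I)*(-21/86 + I))
V = 50686 (V = -35751 + 86437 = 50686)
k(j(-9, -9)) + V = (-11781/86 + (-9)**2 + (48225/86)*(-9)) + 50686 = (-11781/86 + 81 - 434025/86) + 50686 = -219420/43 + 50686 = 1960078/43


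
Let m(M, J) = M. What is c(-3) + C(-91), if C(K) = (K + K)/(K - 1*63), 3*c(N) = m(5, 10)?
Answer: 94/33 ≈ 2.8485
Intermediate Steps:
c(N) = 5/3 (c(N) = (⅓)*5 = 5/3)
C(K) = 2*K/(-63 + K) (C(K) = (2*K)/(K - 63) = (2*K)/(-63 + K) = 2*K/(-63 + K))
c(-3) + C(-91) = 5/3 + 2*(-91)/(-63 - 91) = 5/3 + 2*(-91)/(-154) = 5/3 + 2*(-91)*(-1/154) = 5/3 + 13/11 = 94/33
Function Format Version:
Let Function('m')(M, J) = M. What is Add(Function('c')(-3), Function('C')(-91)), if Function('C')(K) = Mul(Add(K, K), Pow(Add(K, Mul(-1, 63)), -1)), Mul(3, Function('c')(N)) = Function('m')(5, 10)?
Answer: Rational(94, 33) ≈ 2.8485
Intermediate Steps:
Function('c')(N) = Rational(5, 3) (Function('c')(N) = Mul(Rational(1, 3), 5) = Rational(5, 3))
Function('C')(K) = Mul(2, K, Pow(Add(-63, K), -1)) (Function('C')(K) = Mul(Mul(2, K), Pow(Add(K, -63), -1)) = Mul(Mul(2, K), Pow(Add(-63, K), -1)) = Mul(2, K, Pow(Add(-63, K), -1)))
Add(Function('c')(-3), Function('C')(-91)) = Add(Rational(5, 3), Mul(2, -91, Pow(Add(-63, -91), -1))) = Add(Rational(5, 3), Mul(2, -91, Pow(-154, -1))) = Add(Rational(5, 3), Mul(2, -91, Rational(-1, 154))) = Add(Rational(5, 3), Rational(13, 11)) = Rational(94, 33)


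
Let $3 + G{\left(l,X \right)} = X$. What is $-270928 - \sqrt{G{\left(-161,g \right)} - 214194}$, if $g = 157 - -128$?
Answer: $-270928 - 6 i \sqrt{5942} \approx -2.7093 \cdot 10^{5} - 462.51 i$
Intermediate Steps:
$g = 285$ ($g = 157 + 128 = 285$)
$G{\left(l,X \right)} = -3 + X$
$-270928 - \sqrt{G{\left(-161,g \right)} - 214194} = -270928 - \sqrt{\left(-3 + 285\right) - 214194} = -270928 - \sqrt{282 - 214194} = -270928 - \sqrt{-213912} = -270928 - 6 i \sqrt{5942}$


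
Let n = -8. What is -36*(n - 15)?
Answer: 828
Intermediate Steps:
-36*(n - 15) = -36*(-8 - 15) = -36*(-23) = 828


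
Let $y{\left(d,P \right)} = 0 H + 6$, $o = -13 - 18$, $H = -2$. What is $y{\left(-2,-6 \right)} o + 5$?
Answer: $-181$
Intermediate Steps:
$o = -31$ ($o = -13 - 18 = -31$)
$y{\left(d,P \right)} = 6$ ($y{\left(d,P \right)} = 0 \left(-2\right) + 6 = 0 + 6 = 6$)
$y{\left(-2,-6 \right)} o + 5 = 6 \left(-31\right) + 5 = -186 + 5 = -181$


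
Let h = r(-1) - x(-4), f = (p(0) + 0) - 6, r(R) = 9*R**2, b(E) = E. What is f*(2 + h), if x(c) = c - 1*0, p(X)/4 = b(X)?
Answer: -90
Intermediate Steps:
p(X) = 4*X
x(c) = c (x(c) = c + 0 = c)
f = -6 (f = (4*0 + 0) - 6 = (0 + 0) - 6 = 0 - 6 = -6)
h = 13 (h = 9*(-1)**2 - 1*(-4) = 9*1 + 4 = 9 + 4 = 13)
f*(2 + h) = -6*(2 + 13) = -6*15 = -90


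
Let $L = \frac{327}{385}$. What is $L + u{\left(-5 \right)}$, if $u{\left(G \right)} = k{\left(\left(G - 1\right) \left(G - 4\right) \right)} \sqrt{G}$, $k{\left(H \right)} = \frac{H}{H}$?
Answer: $\frac{327}{385} + i \sqrt{5} \approx 0.84935 + 2.2361 i$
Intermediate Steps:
$k{\left(H \right)} = 1$
$u{\left(G \right)} = \sqrt{G}$ ($u{\left(G \right)} = 1 \sqrt{G} = \sqrt{G}$)
$L = \frac{327}{385}$ ($L = 327 \cdot \frac{1}{385} = \frac{327}{385} \approx 0.84935$)
$L + u{\left(-5 \right)} = \frac{327}{385} + \sqrt{-5} = \frac{327}{385} + i \sqrt{5}$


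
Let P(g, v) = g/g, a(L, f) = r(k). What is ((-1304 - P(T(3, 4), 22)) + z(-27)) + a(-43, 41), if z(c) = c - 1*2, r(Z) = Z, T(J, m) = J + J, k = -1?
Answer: -1335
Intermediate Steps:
T(J, m) = 2*J
a(L, f) = -1
z(c) = -2 + c (z(c) = c - 2 = -2 + c)
P(g, v) = 1
((-1304 - P(T(3, 4), 22)) + z(-27)) + a(-43, 41) = ((-1304 - 1*1) + (-2 - 27)) - 1 = ((-1304 - 1) - 29) - 1 = (-1305 - 29) - 1 = -1334 - 1 = -1335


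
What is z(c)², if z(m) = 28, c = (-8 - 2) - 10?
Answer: 784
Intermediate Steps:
c = -20 (c = -10 - 10 = -20)
z(c)² = 28² = 784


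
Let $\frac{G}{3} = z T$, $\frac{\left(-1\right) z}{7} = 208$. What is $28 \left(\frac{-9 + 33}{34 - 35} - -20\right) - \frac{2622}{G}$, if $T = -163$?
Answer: $- \frac{13290805}{118664} \approx -112.0$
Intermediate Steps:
$z = -1456$ ($z = \left(-7\right) 208 = -1456$)
$G = 711984$ ($G = 3 \left(\left(-1456\right) \left(-163\right)\right) = 3 \cdot 237328 = 711984$)
$28 \left(\frac{-9 + 33}{34 - 35} - -20\right) - \frac{2622}{G} = 28 \left(\frac{-9 + 33}{34 - 35} - -20\right) - \frac{2622}{711984} = 28 \left(\frac{24}{-1} + \left(25 - 5\right)\right) - \frac{437}{118664} = 28 \left(24 \left(-1\right) + 20\right) - \frac{437}{118664} = 28 \left(-24 + 20\right) - \frac{437}{118664} = 28 \left(-4\right) - \frac{437}{118664} = -112 - \frac{437}{118664} = - \frac{13290805}{118664}$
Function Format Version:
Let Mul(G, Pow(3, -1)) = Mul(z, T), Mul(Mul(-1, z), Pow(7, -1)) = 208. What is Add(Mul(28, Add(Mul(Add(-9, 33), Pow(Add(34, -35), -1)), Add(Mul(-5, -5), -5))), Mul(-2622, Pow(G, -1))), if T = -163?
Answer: Rational(-13290805, 118664) ≈ -112.00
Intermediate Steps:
z = -1456 (z = Mul(-7, 208) = -1456)
G = 711984 (G = Mul(3, Mul(-1456, -163)) = Mul(3, 237328) = 711984)
Add(Mul(28, Add(Mul(Add(-9, 33), Pow(Add(34, -35), -1)), Add(Mul(-5, -5), -5))), Mul(-2622, Pow(G, -1))) = Add(Mul(28, Add(Mul(Add(-9, 33), Pow(Add(34, -35), -1)), Add(Mul(-5, -5), -5))), Mul(-2622, Pow(711984, -1))) = Add(Mul(28, Add(Mul(24, Pow(-1, -1)), Add(25, -5))), Mul(-2622, Rational(1, 711984))) = Add(Mul(28, Add(Mul(24, -1), 20)), Rational(-437, 118664)) = Add(Mul(28, Add(-24, 20)), Rational(-437, 118664)) = Add(Mul(28, -4), Rational(-437, 118664)) = Add(-112, Rational(-437, 118664)) = Rational(-13290805, 118664)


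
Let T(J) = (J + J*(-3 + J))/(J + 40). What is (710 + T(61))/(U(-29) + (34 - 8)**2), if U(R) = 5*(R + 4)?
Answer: 75309/55651 ≈ 1.3532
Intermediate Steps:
U(R) = 20 + 5*R (U(R) = 5*(4 + R) = 20 + 5*R)
T(J) = (J + J*(-3 + J))/(40 + J)
(710 + T(61))/(U(-29) + (34 - 8)**2) = (710 + 61*(-2 + 61)/(40 + 61))/((20 + 5*(-29)) + (34 - 8)**2) = (710 + 61*59/101)/((20 - 145) + 26**2) = (710 + 61*(1/101)*59)/(-125 + 676) = (710 + 3599/101)/551 = (75309/101)*(1/551) = 75309/55651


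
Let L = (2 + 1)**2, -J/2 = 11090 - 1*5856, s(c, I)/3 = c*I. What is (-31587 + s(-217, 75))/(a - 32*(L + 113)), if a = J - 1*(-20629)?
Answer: -80412/6257 ≈ -12.852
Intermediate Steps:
s(c, I) = 3*I*c (s(c, I) = 3*(c*I) = 3*(I*c) = 3*I*c)
J = -10468 (J = -2*(11090 - 1*5856) = -2*(11090 - 5856) = -2*5234 = -10468)
L = 9 (L = 3**2 = 9)
a = 10161 (a = -10468 - 1*(-20629) = -10468 + 20629 = 10161)
(-31587 + s(-217, 75))/(a - 32*(L + 113)) = (-31587 + 3*75*(-217))/(10161 - 32*(9 + 113)) = (-31587 - 48825)/(10161 - 32*122) = -80412/(10161 - 3904) = -80412/6257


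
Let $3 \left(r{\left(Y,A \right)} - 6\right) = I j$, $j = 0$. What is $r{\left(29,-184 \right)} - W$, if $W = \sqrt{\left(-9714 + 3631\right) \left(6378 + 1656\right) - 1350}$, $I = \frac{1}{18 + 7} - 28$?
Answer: $6 - 2 i \sqrt{12218043} \approx 6.0 - 6990.9 i$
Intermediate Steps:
$I = - \frac{699}{25}$ ($I = \frac{1}{25} - 28 = - \frac{699}{25} \approx -27.96$)
$r{\left(Y,A \right)} = 6$ ($r{\left(Y,A \right)} = 6 + \frac{\left(- \frac{699}{25}\right) 0}{3} = 6 + \frac{1}{3} \cdot 0 = 6 + 0 = 6$)
$W = 2 i \sqrt{12218043}$ ($W = \sqrt{\left(-6083\right) 8034 - 1350} = \sqrt{-48870822 - 1350} = \sqrt{-48872172} = 2 i \sqrt{12218043} \approx 6990.9 i$)
$r{\left(29,-184 \right)} - W = 6 - 2 i \sqrt{12218043}$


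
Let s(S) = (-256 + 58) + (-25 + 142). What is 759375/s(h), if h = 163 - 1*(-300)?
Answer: -9375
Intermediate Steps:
h = 463 (h = 163 + 300 = 463)
s(S) = -81 (s(S) = -198 + 117 = -81)
759375/s(h) = 759375/(-81) = 759375*(-1/81) = -9375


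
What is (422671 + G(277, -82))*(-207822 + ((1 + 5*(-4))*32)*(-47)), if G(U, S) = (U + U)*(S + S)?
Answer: -59476511490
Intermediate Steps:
G(U, S) = 4*S*U (G(U, S) = (2*U)*(2*S) = 4*S*U)
(422671 + G(277, -82))*(-207822 + ((1 + 5*(-4))*32)*(-47)) = (422671 + 4*(-82)*277)*(-207822 + ((1 + 5*(-4))*32)*(-47)) = (422671 - 90856)*(-207822 + ((1 - 20)*32)*(-47)) = 331815*(-207822 - 19*32*(-47)) = 331815*(-207822 - 608*(-47)) = 331815*(-207822 + 28576) = 331815*(-179246) = -59476511490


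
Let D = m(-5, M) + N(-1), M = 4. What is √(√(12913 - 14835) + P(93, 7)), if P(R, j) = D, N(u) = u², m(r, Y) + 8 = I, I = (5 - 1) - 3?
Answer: √(-6 + 31*I*√2) ≈ 4.3732 + 5.0125*I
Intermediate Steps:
I = 1 (I = 4 - 3 = 1)
m(r, Y) = -7 (m(r, Y) = -8 + 1 = -7)
D = -6 (D = -7 + (-1)² = -7 + 1 = -6)
P(R, j) = -6
√(√(12913 - 14835) + P(93, 7)) = √(√(12913 - 14835) - 6) = √(√(-1922) - 6) = √(31*I*√2 - 6) = √(-6 + 31*I*√2)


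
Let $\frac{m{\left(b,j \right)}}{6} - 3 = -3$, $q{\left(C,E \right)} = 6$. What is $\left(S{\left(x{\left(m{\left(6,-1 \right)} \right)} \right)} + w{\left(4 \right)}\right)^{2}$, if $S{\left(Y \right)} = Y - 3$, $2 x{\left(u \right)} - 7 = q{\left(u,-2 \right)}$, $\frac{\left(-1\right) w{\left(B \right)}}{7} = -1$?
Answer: $\frac{441}{4} \approx 110.25$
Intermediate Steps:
$w{\left(B \right)} = 7$ ($w{\left(B \right)} = \left(-7\right) \left(-1\right) = 7$)
$m{\left(b,j \right)} = 0$ ($m{\left(b,j \right)} = 18 + 6 \left(-3\right) = 18 - 18 = 0$)
$x{\left(u \right)} = \frac{13}{2}$ ($x{\left(u \right)} = \frac{7}{2} + \frac{1}{2} \cdot 6 = \frac{7}{2} + 3 = \frac{13}{2}$)
$S{\left(Y \right)} = -3 + Y$
$\left(S{\left(x{\left(m{\left(6,-1 \right)} \right)} \right)} + w{\left(4 \right)}\right)^{2} = \left(\left(-3 + \frac{13}{2}\right) + 7\right)^{2} = \left(\frac{7}{2} + 7\right)^{2} = \left(\frac{21}{2}\right)^{2} = \frac{441}{4}$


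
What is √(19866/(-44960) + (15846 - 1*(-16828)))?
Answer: √1031974729735/5620 ≈ 180.76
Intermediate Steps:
√(19866/(-44960) + (15846 - 1*(-16828))) = √(19866*(-1/44960) + (15846 + 16828)) = √(-9933/22480 + 32674) = √(734501587/22480) = √1031974729735/5620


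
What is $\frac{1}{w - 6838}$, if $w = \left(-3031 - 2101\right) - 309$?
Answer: $- \frac{1}{12279} \approx -8.144 \cdot 10^{-5}$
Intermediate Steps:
$w = -5441$ ($w = -5132 - 309 = -5441$)
$\frac{1}{w - 6838} = \frac{1}{-5441 - 6838} = \frac{1}{-12279} = - \frac{1}{12279}$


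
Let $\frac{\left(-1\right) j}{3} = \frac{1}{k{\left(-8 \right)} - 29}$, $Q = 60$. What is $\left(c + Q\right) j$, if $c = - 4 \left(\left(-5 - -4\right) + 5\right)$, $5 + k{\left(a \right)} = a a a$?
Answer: $\frac{22}{91} \approx 0.24176$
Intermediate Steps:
$k{\left(a \right)} = -5 + a^{3}$ ($k{\left(a \right)} = -5 + a a a = -5 + a^{2} a = -5 + a^{3}$)
$j = \frac{1}{182}$ ($j = - \frac{3}{\left(-5 + \left(-8\right)^{3}\right) - 29} = - \frac{3}{\left(-5 - 512\right) - 29} = - \frac{3}{-517 - 29} = - \frac{3}{-546} = \left(-3\right) \left(- \frac{1}{546}\right) = \frac{1}{182} \approx 0.0054945$)
$c = -16$ ($c = - 4 \left(\left(-5 + 4\right) + 5\right) = - 4 \left(-1 + 5\right) = \left(-4\right) 4 = -16$)
$\left(c + Q\right) j = \left(-16 + 60\right) \frac{1}{182} = 44 \cdot \frac{1}{182} = \frac{22}{91}$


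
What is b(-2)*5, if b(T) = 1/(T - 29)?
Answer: -5/31 ≈ -0.16129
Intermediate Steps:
b(T) = 1/(-29 + T)
b(-2)*5 = 5/(-29 - 2) = 5/(-31) = -1/31*5 = -5/31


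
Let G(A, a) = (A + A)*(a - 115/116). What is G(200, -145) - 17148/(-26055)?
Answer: -14707881736/251865 ≈ -58396.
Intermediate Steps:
G(A, a) = 2*A*(-115/116 + a) (G(A, a) = (2*A)*(a - 115*1/116) = (2*A)*(a - 115/116) = (2*A)*(-115/116 + a) = 2*A*(-115/116 + a))
G(200, -145) - 17148/(-26055) = (1/58)*200*(-115 + 116*(-145)) - 17148/(-26055) = (1/58)*200*(-115 - 16820) - 17148*(-1/26055) = (1/58)*200*(-16935) + 5716/8685 = -1693500/29 + 5716/8685 = -14707881736/251865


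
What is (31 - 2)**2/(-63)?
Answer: -841/63 ≈ -13.349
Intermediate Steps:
(31 - 2)**2/(-63) = 29**2*(-1/63) = 841*(-1/63) = -841/63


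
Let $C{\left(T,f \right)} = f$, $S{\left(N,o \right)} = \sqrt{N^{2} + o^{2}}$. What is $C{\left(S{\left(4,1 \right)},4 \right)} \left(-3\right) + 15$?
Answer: $3$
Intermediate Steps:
$C{\left(S{\left(4,1 \right)},4 \right)} \left(-3\right) + 15 = 4 \left(-3\right) + 15 = -12 + 15 = 3$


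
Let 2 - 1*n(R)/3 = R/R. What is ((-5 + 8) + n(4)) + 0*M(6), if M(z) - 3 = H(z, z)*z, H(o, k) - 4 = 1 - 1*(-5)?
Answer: 6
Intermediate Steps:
H(o, k) = 10 (H(o, k) = 4 + (1 - 1*(-5)) = 4 + (1 + 5) = 4 + 6 = 10)
n(R) = 3 (n(R) = 6 - 3*R/R = 6 - 3*1 = 6 - 3 = 3)
M(z) = 3 + 10*z
((-5 + 8) + n(4)) + 0*M(6) = ((-5 + 8) + 3) + 0*(3 + 10*6) = (3 + 3) + 0*(3 + 60) = 6 + 0*63 = 6 + 0 = 6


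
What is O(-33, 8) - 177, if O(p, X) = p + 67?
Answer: -143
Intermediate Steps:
O(p, X) = 67 + p
O(-33, 8) - 177 = (67 - 33) - 177 = 34 - 177 = -143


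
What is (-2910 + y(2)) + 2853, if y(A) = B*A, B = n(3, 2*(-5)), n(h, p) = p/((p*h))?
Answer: -169/3 ≈ -56.333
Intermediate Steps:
n(h, p) = 1/h (n(h, p) = p/((h*p)) = p*(1/(h*p)) = 1/h)
B = ⅓ (B = 1/3 = ⅓ ≈ 0.33333)
y(A) = A/3
(-2910 + y(2)) + 2853 = (-2910 + (⅓)*2) + 2853 = (-2910 + ⅔) + 2853 = -8728/3 + 2853 = -169/3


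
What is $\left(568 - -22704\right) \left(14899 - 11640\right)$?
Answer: $75843448$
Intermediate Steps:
$\left(568 - -22704\right) \left(14899 - 11640\right) = \left(568 + 22704\right) 3259 = 23272 \cdot 3259 = 75843448$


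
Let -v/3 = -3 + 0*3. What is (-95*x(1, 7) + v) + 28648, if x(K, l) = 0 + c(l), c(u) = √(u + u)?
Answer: 28657 - 95*√14 ≈ 28302.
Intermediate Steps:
c(u) = √2*√u (c(u) = √(2*u) = √2*√u)
x(K, l) = √2*√l (x(K, l) = 0 + √2*√l = √2*√l)
v = 9 (v = -3*(-3 + 0*3) = -3*(-3 + 0) = -3*(-3) = 9)
(-95*x(1, 7) + v) + 28648 = (-95*√2*√7 + 9) + 28648 = (-95*√14 + 9) + 28648 = (9 - 95*√14) + 28648 = 28657 - 95*√14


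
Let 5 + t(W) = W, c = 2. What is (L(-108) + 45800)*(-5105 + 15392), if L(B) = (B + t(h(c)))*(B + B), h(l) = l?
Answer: 717785712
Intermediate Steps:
t(W) = -5 + W
L(B) = 2*B*(-3 + B) (L(B) = (B + (-5 + 2))*(B + B) = (B - 3)*(2*B) = (-3 + B)*(2*B) = 2*B*(-3 + B))
(L(-108) + 45800)*(-5105 + 15392) = (2*(-108)*(-3 - 108) + 45800)*(-5105 + 15392) = (2*(-108)*(-111) + 45800)*10287 = (23976 + 45800)*10287 = 69776*10287 = 717785712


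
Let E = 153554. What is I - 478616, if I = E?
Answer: -325062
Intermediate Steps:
I = 153554
I - 478616 = 153554 - 478616 = -325062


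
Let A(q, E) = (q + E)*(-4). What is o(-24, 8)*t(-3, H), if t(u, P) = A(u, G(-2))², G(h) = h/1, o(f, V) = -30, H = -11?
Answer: -12000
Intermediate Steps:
G(h) = h (G(h) = h*1 = h)
A(q, E) = -4*E - 4*q (A(q, E) = (E + q)*(-4) = -4*E - 4*q)
t(u, P) = (8 - 4*u)² (t(u, P) = (-4*(-2) - 4*u)² = (8 - 4*u)²)
o(-24, 8)*t(-3, H) = -480*(-2 - 3)² = -480*(-5)² = -480*25 = -30*400 = -12000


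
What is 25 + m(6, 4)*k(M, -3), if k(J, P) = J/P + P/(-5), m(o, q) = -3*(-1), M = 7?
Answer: 99/5 ≈ 19.800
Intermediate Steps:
m(o, q) = 3
k(J, P) = -P/5 + J/P (k(J, P) = J/P + P*(-⅕) = J/P - P/5 = -P/5 + J/P)
25 + m(6, 4)*k(M, -3) = 25 + 3*(-⅕*(-3) + 7/(-3)) = 25 + 3*(⅗ + 7*(-⅓)) = 25 + 3*(⅗ - 7/3) = 25 + 3*(-26/15) = 25 - 26/5 = 99/5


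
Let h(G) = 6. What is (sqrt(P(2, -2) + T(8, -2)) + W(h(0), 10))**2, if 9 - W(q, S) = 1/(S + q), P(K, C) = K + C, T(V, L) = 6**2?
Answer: 57121/256 ≈ 223.13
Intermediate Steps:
T(V, L) = 36
P(K, C) = C + K
W(q, S) = 9 - 1/(S + q)
(sqrt(P(2, -2) + T(8, -2)) + W(h(0), 10))**2 = (sqrt((-2 + 2) + 36) + (-1 + 9*10 + 9*6)/(10 + 6))**2 = (sqrt(0 + 36) + (-1 + 90 + 54)/16)**2 = (sqrt(36) + (1/16)*143)**2 = (6 + 143/16)**2 = (239/16)**2 = 57121/256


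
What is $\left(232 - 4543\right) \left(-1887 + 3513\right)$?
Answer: $-7009686$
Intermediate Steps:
$\left(232 - 4543\right) \left(-1887 + 3513\right) = \left(-4311\right) 1626 = -7009686$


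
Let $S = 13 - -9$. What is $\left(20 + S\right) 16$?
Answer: $672$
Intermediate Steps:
$S = 22$ ($S = 13 + 9 = 22$)
$\left(20 + S\right) 16 = \left(20 + 22\right) 16 = 42 \cdot 16 = 672$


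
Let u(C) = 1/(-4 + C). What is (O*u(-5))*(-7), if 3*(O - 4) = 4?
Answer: 112/27 ≈ 4.1481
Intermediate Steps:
O = 16/3 (O = 4 + (⅓)*4 = 4 + 4/3 = 16/3 ≈ 5.3333)
(O*u(-5))*(-7) = (16/(3*(-4 - 5)))*(-7) = ((16/3)/(-9))*(-7) = ((16/3)*(-⅑))*(-7) = -16/27*(-7) = 112/27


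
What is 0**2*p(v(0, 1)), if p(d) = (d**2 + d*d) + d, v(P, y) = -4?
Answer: 0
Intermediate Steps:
p(d) = d + 2*d**2 (p(d) = (d**2 + d**2) + d = 2*d**2 + d = d + 2*d**2)
0**2*p(v(0, 1)) = 0**2*(-4*(1 + 2*(-4))) = 0*(-4*(1 - 8)) = 0*(-4*(-7)) = 0*28 = 0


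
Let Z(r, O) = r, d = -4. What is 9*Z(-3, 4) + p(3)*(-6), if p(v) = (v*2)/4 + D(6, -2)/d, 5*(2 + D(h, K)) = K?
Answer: -198/5 ≈ -39.600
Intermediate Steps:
D(h, K) = -2 + K/5
p(v) = ⅗ + v/2 (p(v) = (v*2)/4 + (-2 + (⅕)*(-2))/(-4) = (2*v)*(¼) + (-2 - ⅖)*(-¼) = v/2 - 12/5*(-¼) = v/2 + ⅗ = ⅗ + v/2)
9*Z(-3, 4) + p(3)*(-6) = 9*(-3) + (⅗ + (½)*3)*(-6) = -27 + (⅗ + 3/2)*(-6) = -27 + (21/10)*(-6) = -27 - 63/5 = -198/5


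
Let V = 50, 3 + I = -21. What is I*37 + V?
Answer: -838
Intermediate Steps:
I = -24 (I = -3 - 21 = -24)
I*37 + V = -24*37 + 50 = -888 + 50 = -838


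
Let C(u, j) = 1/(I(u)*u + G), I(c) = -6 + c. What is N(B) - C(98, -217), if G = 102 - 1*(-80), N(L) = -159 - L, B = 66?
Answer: -2069551/9198 ≈ -225.00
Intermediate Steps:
G = 182 (G = 102 + 80 = 182)
C(u, j) = 1/(182 + u*(-6 + u)) (C(u, j) = 1/((-6 + u)*u + 182) = 1/(u*(-6 + u) + 182) = 1/(182 + u*(-6 + u)))
N(B) - C(98, -217) = (-159 - 1*66) - 1/(182 + 98*(-6 + 98)) = (-159 - 66) - 1/(182 + 98*92) = -225 - 1/(182 + 9016) = -225 - 1/9198 = -2069551/9198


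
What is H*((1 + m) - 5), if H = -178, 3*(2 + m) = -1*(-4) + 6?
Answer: 1424/3 ≈ 474.67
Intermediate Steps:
m = 4/3 (m = -2 + (-1*(-4) + 6)/3 = -2 + (4 + 6)/3 = -2 + (⅓)*10 = -2 + 10/3 = 4/3 ≈ 1.3333)
H*((1 + m) - 5) = -178*((1 + 4/3) - 5) = -178*(7/3 - 5) = -178*(-8/3) = 1424/3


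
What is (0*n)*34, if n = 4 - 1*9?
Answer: 0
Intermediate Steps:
n = -5 (n = 4 - 9 = -5)
(0*n)*34 = (0*(-5))*34 = 0*34 = 0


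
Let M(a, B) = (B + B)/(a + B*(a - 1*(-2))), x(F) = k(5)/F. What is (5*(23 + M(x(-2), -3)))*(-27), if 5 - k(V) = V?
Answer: -3240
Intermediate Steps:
k(V) = 5 - V
x(F) = 0 (x(F) = (5 - 1*5)/F = (5 - 5)/F = 0/F = 0)
M(a, B) = 2*B/(a + B*(2 + a)) (M(a, B) = (2*B)/(a + B*(a + 2)) = (2*B)/(a + B*(2 + a)) = 2*B/(a + B*(2 + a)))
(5*(23 + M(x(-2), -3)))*(-27) = (5*(23 + 2*(-3)/(0 + 2*(-3) - 3*0)))*(-27) = (5*(23 + 2*(-3)/(0 - 6 + 0)))*(-27) = (5*(23 + 2*(-3)/(-6)))*(-27) = (5*(23 + 2*(-3)*(-⅙)))*(-27) = (5*(23 + 1))*(-27) = (5*24)*(-27) = 120*(-27) = -3240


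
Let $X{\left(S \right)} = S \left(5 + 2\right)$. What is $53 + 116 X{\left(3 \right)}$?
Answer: $2489$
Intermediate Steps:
$X{\left(S \right)} = 7 S$ ($X{\left(S \right)} = S 7 = 7 S$)
$53 + 116 X{\left(3 \right)} = 53 + 116 \cdot 7 \cdot 3 = 53 + 116 \cdot 21 = 53 + 2436 = 2489$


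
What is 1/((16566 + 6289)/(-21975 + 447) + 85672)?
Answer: 21528/1844323961 ≈ 1.1673e-5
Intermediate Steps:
1/((16566 + 6289)/(-21975 + 447) + 85672) = 1/(22855/(-21528) + 85672) = 1/(22855*(-1/21528) + 85672) = 1/(-22855/21528 + 85672) = 1/(1844323961/21528) = 21528/1844323961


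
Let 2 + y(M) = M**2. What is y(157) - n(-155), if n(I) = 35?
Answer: 24612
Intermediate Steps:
y(M) = -2 + M**2
y(157) - n(-155) = (-2 + 157**2) - 1*35 = (-2 + 24649) - 35 = 24647 - 35 = 24612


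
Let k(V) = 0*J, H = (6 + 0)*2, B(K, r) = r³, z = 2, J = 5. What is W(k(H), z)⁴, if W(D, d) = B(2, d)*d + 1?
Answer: 83521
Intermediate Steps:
H = 12 (H = 6*2 = 12)
k(V) = 0 (k(V) = 0*5 = 0)
W(D, d) = 1 + d⁴ (W(D, d) = d³*d + 1 = d⁴ + 1 = 1 + d⁴)
W(k(H), z)⁴ = (1 + 2⁴)⁴ = (1 + 16)⁴ = 17⁴ = 83521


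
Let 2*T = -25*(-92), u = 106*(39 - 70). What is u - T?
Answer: -4436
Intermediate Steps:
u = -3286 (u = 106*(-31) = -3286)
T = 1150 (T = (-25*(-92))/2 = (½)*2300 = 1150)
u - T = -3286 - 1*1150 = -3286 - 1150 = -4436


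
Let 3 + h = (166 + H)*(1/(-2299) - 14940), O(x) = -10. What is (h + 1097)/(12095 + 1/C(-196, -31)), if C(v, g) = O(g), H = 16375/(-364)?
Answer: -1080027279575/7229605526 ≈ -149.39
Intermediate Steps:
H = -16375/364 (H = 16375*(-1/364) = -16375/364 ≈ -44.986)
C(v, g) = -10
h = -216136600071/119548 (h = -3 + (166 - 16375/364)*(1/(-2299) - 14940) = -3 + 44049*(-1/2299 - 14940)/364 = -3 + (44049/364)*(-34347061/2299) = -3 - 216136241427/119548 = -216136600071/119548 ≈ -1.8079e+6)
(h + 1097)/(12095 + 1/C(-196, -31)) = (-216136600071/119548 + 1097)/(12095 + 1/(-10)) = -216005455915/(119548*(12095 - ⅒)) = -216005455915/(119548*120949/10) = -216005455915/119548*10/120949 = -1080027279575/7229605526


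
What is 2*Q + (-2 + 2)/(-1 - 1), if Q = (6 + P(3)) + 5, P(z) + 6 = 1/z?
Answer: 32/3 ≈ 10.667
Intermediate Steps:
P(z) = -6 + 1/z
Q = 16/3 (Q = (6 + (-6 + 1/3)) + 5 = (6 + (-6 + ⅓)) + 5 = (6 - 17/3) + 5 = ⅓ + 5 = 16/3 ≈ 5.3333)
2*Q + (-2 + 2)/(-1 - 1) = 2*(16/3) + (-2 + 2)/(-1 - 1) = 32/3 + 0/(-2) = 32/3 + 0*(-½) = 32/3 + 0 = 32/3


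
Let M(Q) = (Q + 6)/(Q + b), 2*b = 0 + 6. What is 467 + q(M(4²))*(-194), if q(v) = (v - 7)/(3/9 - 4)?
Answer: 33001/209 ≈ 157.90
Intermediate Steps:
b = 3 (b = (0 + 6)/2 = (½)*6 = 3)
M(Q) = (6 + Q)/(3 + Q) (M(Q) = (Q + 6)/(Q + 3) = (6 + Q)/(3 + Q))
q(v) = 21/11 - 3*v/11 (q(v) = (-7 + v)/(3*(⅑) - 4) = (-7 + v)/(⅓ - 4) = (-7 + v)/(-11/3) = (-7 + v)*(-3/11) = 21/11 - 3*v/11)
467 + q(M(4²))*(-194) = 467 + (21/11 - 3*(6 + 4²)/(11*(3 + 4²)))*(-194) = 467 + (21/11 - 3*(6 + 16)/(11*(3 + 16)))*(-194) = 467 + (21/11 - 3*22/(11*19))*(-194) = 467 + (21/11 - 3*22/209)*(-194) = 467 + (21/11 - 3/11*22/19)*(-194) = 467 + (21/11 - 6/19)*(-194) = 467 + (333/209)*(-194) = 467 - 64602/209 = 33001/209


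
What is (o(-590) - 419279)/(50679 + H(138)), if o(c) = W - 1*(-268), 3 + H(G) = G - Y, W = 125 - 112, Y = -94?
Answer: -209499/25454 ≈ -8.2305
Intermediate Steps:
W = 13
H(G) = 91 + G (H(G) = -3 + (G - 1*(-94)) = -3 + (G + 94) = -3 + (94 + G) = 91 + G)
o(c) = 281 (o(c) = 13 - 1*(-268) = 13 + 268 = 281)
(o(-590) - 419279)/(50679 + H(138)) = (281 - 419279)/(50679 + (91 + 138)) = -418998/(50679 + 229) = -418998/50908 = -418998*1/50908 = -209499/25454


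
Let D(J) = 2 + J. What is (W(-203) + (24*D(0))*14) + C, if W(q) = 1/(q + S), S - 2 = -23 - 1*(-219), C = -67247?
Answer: -332876/5 ≈ -66575.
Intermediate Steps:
S = 198 (S = 2 + (-23 - 1*(-219)) = 2 + (-23 + 219) = 2 + 196 = 198)
W(q) = 1/(198 + q) (W(q) = 1/(q + 198) = 1/(198 + q))
(W(-203) + (24*D(0))*14) + C = (1/(198 - 203) + (24*(2 + 0))*14) - 67247 = (1/(-5) + (24*2)*14) - 67247 = (-⅕ + 48*14) - 67247 = (-⅕ + 672) - 67247 = 3359/5 - 67247 = -332876/5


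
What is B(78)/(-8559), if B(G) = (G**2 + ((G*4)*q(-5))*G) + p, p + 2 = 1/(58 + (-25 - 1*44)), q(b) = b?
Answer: 1271579/94149 ≈ 13.506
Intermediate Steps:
p = -23/11 (p = -2 + 1/(58 + (-25 - 1*44)) = -2 + 1/(58 + (-25 - 44)) = -2 + 1/(58 - 69) = -2 + 1/(-11) = -2 - 1/11 = -23/11 ≈ -2.0909)
B(G) = -23/11 - 19*G**2 (B(G) = (G**2 + ((G*4)*(-5))*G) - 23/11 = (G**2 + ((4*G)*(-5))*G) - 23/11 = (G**2 + (-20*G)*G) - 23/11 = (G**2 - 20*G**2) - 23/11 = -19*G**2 - 23/11 = -23/11 - 19*G**2)
B(78)/(-8559) = (-23/11 - 19*78**2)/(-8559) = (-23/11 - 19*6084)*(-1/8559) = (-23/11 - 115596)*(-1/8559) = -1271579/11*(-1/8559) = 1271579/94149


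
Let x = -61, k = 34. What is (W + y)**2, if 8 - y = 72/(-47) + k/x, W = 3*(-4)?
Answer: 30008484/8219689 ≈ 3.6508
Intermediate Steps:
W = -12
y = 28926/2867 (y = 8 - (72/(-47) + 34/(-61)) = 8 - (72*(-1/47) + 34*(-1/61)) = 8 - (-72/47 - 34/61) = 8 - 1*(-5990/2867) = 8 + 5990/2867 = 28926/2867 ≈ 10.089)
(W + y)**2 = (-12 + 28926/2867)**2 = (-5478/2867)**2 = 30008484/8219689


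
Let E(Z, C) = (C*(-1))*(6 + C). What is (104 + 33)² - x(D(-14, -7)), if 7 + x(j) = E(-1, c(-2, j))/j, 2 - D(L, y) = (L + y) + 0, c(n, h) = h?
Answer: 18805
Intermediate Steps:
D(L, y) = 2 - L - y (D(L, y) = 2 - ((L + y) + 0) = 2 - (L + y) = 2 + (-L - y) = 2 - L - y)
E(Z, C) = -C*(6 + C) (E(Z, C) = (-C)*(6 + C) = -C*(6 + C))
x(j) = -13 - j (x(j) = -7 + (-j*(6 + j))/j = -7 + (-6 - j) = -13 - j)
(104 + 33)² - x(D(-14, -7)) = (104 + 33)² - (-13 - (2 - 1*(-14) - 1*(-7))) = 137² - (-13 - (2 + 14 + 7)) = 18769 - (-13 - 1*23) = 18769 - (-13 - 23) = 18769 - 1*(-36) = 18769 + 36 = 18805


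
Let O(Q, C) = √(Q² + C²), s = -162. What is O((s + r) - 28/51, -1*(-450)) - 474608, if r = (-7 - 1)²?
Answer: -474608 + 2*√137990794/51 ≈ -4.7415e+5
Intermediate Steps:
r = 64 (r = (-8)² = 64)
O(Q, C) = √(C² + Q²)
O((s + r) - 28/51, -1*(-450)) - 474608 = √((-1*(-450))² + ((-162 + 64) - 28/51)²) - 474608 = √(450² + (-98 - 28*1/51)²) - 474608 = √(202500 + (-98 - 28/51)²) - 474608 = √(202500 + (-5026/51)²) - 474608 = √(202500 + 25260676/2601) - 474608 = √(551963176/2601) - 474608 = 2*√137990794/51 - 474608 = -474608 + 2*√137990794/51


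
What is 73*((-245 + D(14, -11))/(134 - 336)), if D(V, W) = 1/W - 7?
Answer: 202429/2222 ≈ 91.102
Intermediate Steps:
D(V, W) = -7 + 1/W
73*((-245 + D(14, -11))/(134 - 336)) = 73*((-245 + (-7 + 1/(-11)))/(134 - 336)) = 73*((-245 + (-7 - 1/11))/(-202)) = 73*((-245 - 78/11)*(-1/202)) = 73*(-2773/11*(-1/202)) = 73*(2773/2222) = 202429/2222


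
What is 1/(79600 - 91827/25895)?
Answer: 25895/2061150173 ≈ 1.2563e-5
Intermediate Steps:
1/(79600 - 91827/25895) = 1/(2061150173/25895) = 25895/2061150173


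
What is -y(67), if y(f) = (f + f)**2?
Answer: -17956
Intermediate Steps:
y(f) = 4*f**2 (y(f) = (2*f)**2 = 4*f**2)
-y(67) = -4*67**2 = -4*4489 = -1*17956 = -17956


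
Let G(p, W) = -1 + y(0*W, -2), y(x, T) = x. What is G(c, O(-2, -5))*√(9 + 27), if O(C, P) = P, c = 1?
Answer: -6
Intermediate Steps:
G(p, W) = -1 (G(p, W) = -1 + 0*W = -1 + 0 = -1)
G(c, O(-2, -5))*√(9 + 27) = -√(9 + 27) = -√36 = -1*6 = -6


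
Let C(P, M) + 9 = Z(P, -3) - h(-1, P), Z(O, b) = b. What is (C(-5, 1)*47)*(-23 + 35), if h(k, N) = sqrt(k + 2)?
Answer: -7332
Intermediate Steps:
h(k, N) = sqrt(2 + k)
C(P, M) = -13 (C(P, M) = -9 + (-3 - sqrt(2 - 1)) = -9 + (-3 - sqrt(1)) = -9 + (-3 - 1*1) = -9 + (-3 - 1) = -9 - 4 = -13)
(C(-5, 1)*47)*(-23 + 35) = (-13*47)*(-23 + 35) = -611*12 = -7332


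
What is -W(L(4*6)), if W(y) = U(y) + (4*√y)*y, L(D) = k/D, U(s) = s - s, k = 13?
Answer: -13*√78/72 ≈ -1.5946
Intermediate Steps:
U(s) = 0
L(D) = 13/D
W(y) = 4*y^(3/2) (W(y) = 0 + (4*√y)*y = 0 + 4*y^(3/2) = 4*y^(3/2))
-W(L(4*6)) = -4*(13/((4*6)))^(3/2) = -4*(13/24)^(3/2) = -4*13*√78/288 = -13*√78/72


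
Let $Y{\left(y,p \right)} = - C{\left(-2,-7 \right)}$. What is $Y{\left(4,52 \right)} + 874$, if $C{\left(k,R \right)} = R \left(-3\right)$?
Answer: $853$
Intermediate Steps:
$C{\left(k,R \right)} = - 3 R$
$Y{\left(y,p \right)} = -21$ ($Y{\left(y,p \right)} = - \left(-3\right) \left(-7\right) = \left(-1\right) 21 = -21$)
$Y{\left(4,52 \right)} + 874 = -21 + 874 = 853$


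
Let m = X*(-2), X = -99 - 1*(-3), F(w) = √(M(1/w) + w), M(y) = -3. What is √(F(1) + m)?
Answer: √(192 + I*√2) ≈ 13.857 + 0.05103*I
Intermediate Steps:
F(w) = √(-3 + w)
X = -96 (X = -99 + 3 = -96)
m = 192 (m = -96*(-2) = 192)
√(F(1) + m) = √(√(-3 + 1) + 192) = √(√(-2) + 192) = √(I*√2 + 192) = √(192 + I*√2)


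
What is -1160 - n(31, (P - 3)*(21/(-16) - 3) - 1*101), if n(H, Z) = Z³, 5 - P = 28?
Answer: -1298889/512 ≈ -2536.9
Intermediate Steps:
P = -23 (P = 5 - 1*28 = 5 - 28 = -23)
-1160 - n(31, (P - 3)*(21/(-16) - 3) - 1*101) = -1160 - ((-23 - 3)*(21/(-16) - 3) - 1*101)³ = -1160 - (-26*(21*(-1/16) - 3) - 101)³ = -1160 - (-26*(-21/16 - 3) - 101)³ = -1160 - (-26*(-69/16) - 101)³ = -1160 - (897/8 - 101)³ = -1160 - (89/8)³ = -1160 - 1*704969/512 = -1160 - 704969/512 = -1298889/512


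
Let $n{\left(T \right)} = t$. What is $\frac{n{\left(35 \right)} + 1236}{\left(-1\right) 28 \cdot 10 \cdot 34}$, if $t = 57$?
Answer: $- \frac{1293}{9520} \approx -0.13582$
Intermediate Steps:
$n{\left(T \right)} = 57$
$\frac{n{\left(35 \right)} + 1236}{\left(-1\right) 28 \cdot 10 \cdot 34} = \frac{57 + 1236}{\left(-1\right) 28 \cdot 10 \cdot 34} = \frac{1293}{\left(-1\right) 280 \cdot 34} = \frac{1293}{\left(-1\right) 9520} = \frac{1293}{-9520} = 1293 \left(- \frac{1}{9520}\right) = - \frac{1293}{9520}$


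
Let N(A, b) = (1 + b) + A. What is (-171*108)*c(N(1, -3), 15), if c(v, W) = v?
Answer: 18468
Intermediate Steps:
N(A, b) = 1 + A + b
(-171*108)*c(N(1, -3), 15) = (-171*108)*(1 + 1 - 3) = -18468*(-1) = 18468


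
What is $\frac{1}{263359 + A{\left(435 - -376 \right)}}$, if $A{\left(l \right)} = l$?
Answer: $\frac{1}{264170} \approx 3.7854 \cdot 10^{-6}$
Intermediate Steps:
$\frac{1}{263359 + A{\left(435 - -376 \right)}} = \frac{1}{263359 + \left(435 - -376\right)} = \frac{1}{263359 + \left(435 + 376\right)} = \frac{1}{263359 + 811} = \frac{1}{264170}$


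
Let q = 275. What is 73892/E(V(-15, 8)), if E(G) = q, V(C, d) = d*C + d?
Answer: 73892/275 ≈ 268.70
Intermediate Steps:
V(C, d) = d + C*d (V(C, d) = C*d + d = d + C*d)
E(G) = 275
73892/E(V(-15, 8)) = 73892/275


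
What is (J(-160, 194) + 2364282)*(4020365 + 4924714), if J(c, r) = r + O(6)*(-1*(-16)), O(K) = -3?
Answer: 21149995249812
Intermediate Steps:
J(c, r) = -48 + r (J(c, r) = r - (-3)*(-16) = r - 3*16 = r - 48 = -48 + r)
(J(-160, 194) + 2364282)*(4020365 + 4924714) = ((-48 + 194) + 2364282)*(4020365 + 4924714) = (146 + 2364282)*8945079 = 2364428*8945079 = 21149995249812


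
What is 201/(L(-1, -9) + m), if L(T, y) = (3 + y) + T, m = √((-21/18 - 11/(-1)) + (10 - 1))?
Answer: -8442/181 - 201*√678/181 ≈ -75.557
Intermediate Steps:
m = √678/6 (m = √((-21*1/18 - 11*(-1)) + 9) = √((-7/6 + 11) + 9) = √(59/6 + 9) = √(113/6) = √678/6 ≈ 4.3397)
L(T, y) = 3 + T + y
201/(L(-1, -9) + m) = 201/((3 - 1 - 9) + √678/6) = 201/(-7 + √678/6)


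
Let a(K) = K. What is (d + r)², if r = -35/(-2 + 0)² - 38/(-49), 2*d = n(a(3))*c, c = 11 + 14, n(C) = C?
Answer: 33489369/38416 ≈ 871.76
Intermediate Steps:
c = 25
d = 75/2 (d = (3*25)/2 = (½)*75 = 75/2 ≈ 37.500)
r = -1563/196 (r = -35/((-2)²) - 38*(-1/49) = -35/4 + 38/49 = -1563/196 ≈ -7.9745)
(d + r)² = (75/2 - 1563/196)² = (5787/196)² = 33489369/38416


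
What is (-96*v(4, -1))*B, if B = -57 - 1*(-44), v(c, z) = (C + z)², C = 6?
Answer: 31200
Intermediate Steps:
v(c, z) = (6 + z)²
B = -13 (B = -57 + 44 = -13)
(-96*v(4, -1))*B = -96*(6 - 1)²*(-13) = -96*5²*(-13) = -96*25*(-13) = -2400*(-13) = 31200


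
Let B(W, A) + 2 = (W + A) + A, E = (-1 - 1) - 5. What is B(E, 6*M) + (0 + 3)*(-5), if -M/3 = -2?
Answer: 48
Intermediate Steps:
M = 6 (M = -3*(-2) = 6)
E = -7 (E = -2 - 5 = -7)
B(W, A) = -2 + W + 2*A (B(W, A) = -2 + ((W + A) + A) = -2 + ((A + W) + A) = -2 + (W + 2*A) = -2 + W + 2*A)
B(E, 6*M) + (0 + 3)*(-5) = (-2 - 7 + 2*(6*6)) + (0 + 3)*(-5) = (-2 - 7 + 2*36) + 3*(-5) = (-2 - 7 + 72) - 15 = 63 - 15 = 48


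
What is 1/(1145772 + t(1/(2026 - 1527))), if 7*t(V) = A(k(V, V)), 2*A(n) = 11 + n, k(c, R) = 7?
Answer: 7/8020413 ≈ 8.7277e-7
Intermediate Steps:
A(n) = 11/2 + n/2 (A(n) = (11 + n)/2 = 11/2 + n/2)
t(V) = 9/7 (t(V) = (11/2 + (½)*7)/7 = (11/2 + 7/2)/7 = (⅐)*9 = 9/7)
1/(1145772 + t(1/(2026 - 1527))) = 1/(1145772 + 9/7) = 1/(8020413/7) = 7/8020413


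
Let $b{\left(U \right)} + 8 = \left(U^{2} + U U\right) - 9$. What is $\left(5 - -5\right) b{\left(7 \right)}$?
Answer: $810$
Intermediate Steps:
$b{\left(U \right)} = -17 + 2 U^{2}$ ($b{\left(U \right)} = -8 - \left(9 - U^{2} - U U\right) = -8 + \left(\left(U^{2} + U^{2}\right) - 9\right) = -8 + \left(2 U^{2} - 9\right) = -8 + \left(-9 + 2 U^{2}\right) = -17 + 2 U^{2}$)
$\left(5 - -5\right) b{\left(7 \right)} = \left(5 - -5\right) \left(-17 + 2 \cdot 7^{2}\right) = \left(5 + 5\right) \left(-17 + 2 \cdot 49\right) = 10 \left(-17 + 98\right) = 10 \cdot 81 = 810$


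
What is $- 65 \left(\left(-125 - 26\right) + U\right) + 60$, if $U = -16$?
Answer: $10915$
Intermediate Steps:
$- 65 \left(\left(-125 - 26\right) + U\right) + 60 = - 65 \left(\left(-125 - 26\right) - 16\right) + 60 = - 65 \left(-151 - 16\right) + 60 = \left(-65\right) \left(-167\right) + 60 = 10855 + 60 = 10915$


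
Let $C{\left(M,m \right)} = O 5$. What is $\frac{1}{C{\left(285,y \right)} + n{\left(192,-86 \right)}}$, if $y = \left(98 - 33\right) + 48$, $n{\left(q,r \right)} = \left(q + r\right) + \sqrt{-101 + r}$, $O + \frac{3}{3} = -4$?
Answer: $\frac{81}{6748} - \frac{i \sqrt{187}}{6748} \approx 0.012004 - 0.0020265 i$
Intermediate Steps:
$O = -5$ ($O = -1 - 4 = -5$)
$n{\left(q,r \right)} = q + r + \sqrt{-101 + r}$
$y = 113$ ($y = 65 + 48 = 113$)
$C{\left(M,m \right)} = -25$ ($C{\left(M,m \right)} = \left(-5\right) 5 = -25$)
$\frac{1}{C{\left(285,y \right)} + n{\left(192,-86 \right)}} = \frac{1}{-25 + \left(192 - 86 + \sqrt{-101 - 86}\right)} = \frac{1}{-25 + \left(192 - 86 + \sqrt{-187}\right)} = \frac{1}{-25 + \left(192 - 86 + i \sqrt{187}\right)} = \frac{1}{-25 + \left(106 + i \sqrt{187}\right)} = \frac{1}{81 + i \sqrt{187}}$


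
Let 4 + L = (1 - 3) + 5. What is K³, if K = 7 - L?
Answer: 512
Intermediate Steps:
L = -1 (L = -4 + ((1 - 3) + 5) = -4 + (-2 + 5) = -4 + 3 = -1)
K = 8 (K = 7 - 1*(-1) = 7 + 1 = 8)
K³ = 8³ = 512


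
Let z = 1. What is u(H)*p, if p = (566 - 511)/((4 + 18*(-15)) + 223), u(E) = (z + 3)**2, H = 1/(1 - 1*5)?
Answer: -880/43 ≈ -20.465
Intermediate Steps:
H = -1/4 (H = 1/(1 - 5) = 1/(-4) = -1/4 ≈ -0.25000)
u(E) = 16 (u(E) = (1 + 3)**2 = 4**2 = 16)
p = -55/43 (p = 55/((4 - 270) + 223) = 55/(-266 + 223) = 55/(-43) = 55*(-1/43) = -55/43 ≈ -1.2791)
u(H)*p = 16*(-55/43) = -880/43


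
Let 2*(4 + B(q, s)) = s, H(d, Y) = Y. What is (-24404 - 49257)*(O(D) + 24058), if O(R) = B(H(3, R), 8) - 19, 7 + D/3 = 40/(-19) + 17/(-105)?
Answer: -1770736779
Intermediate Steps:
B(q, s) = -4 + s/2
D = -18488/665 (D = -21 + 3*(40/(-19) + 17/(-105)) = -21 + 3*(40*(-1/19) + 17*(-1/105)) = -21 + 3*(-40/19 - 17/105) = -21 + 3*(-4523/1995) = -21 - 4523/665 = -18488/665 ≈ -27.802)
O(R) = -19 (O(R) = (-4 + (½)*8) - 19 = (-4 + 4) - 19 = 0 - 19 = -19)
(-24404 - 49257)*(O(D) + 24058) = (-24404 - 49257)*(-19 + 24058) = -73661*24039 = -1770736779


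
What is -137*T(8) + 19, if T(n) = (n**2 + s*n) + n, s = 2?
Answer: -12037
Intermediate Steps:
T(n) = n**2 + 3*n (T(n) = (n**2 + 2*n) + n = n**2 + 3*n)
-137*T(8) + 19 = -1096*(3 + 8) + 19 = -1096*11 + 19 = -137*88 + 19 = -12056 + 19 = -12037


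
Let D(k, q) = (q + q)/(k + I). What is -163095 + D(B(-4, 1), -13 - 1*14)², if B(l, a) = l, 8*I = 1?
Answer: -156547671/961 ≈ -1.6290e+5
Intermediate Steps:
I = ⅛ (I = (⅛)*1 = ⅛ ≈ 0.12500)
D(k, q) = 2*q/(⅛ + k) (D(k, q) = (q + q)/(k + ⅛) = (2*q)/(⅛ + k) = 2*q/(⅛ + k))
-163095 + D(B(-4, 1), -13 - 1*14)² = -163095 + (16*(-13 - 1*14)/(1 + 8*(-4)))² = -163095 + (16*(-13 - 14)/(1 - 32))² = -163095 + (16*(-27)/(-31))² = -163095 + (16*(-27)*(-1/31))² = -163095 + (432/31)² = -163095 + 186624/961 = -156547671/961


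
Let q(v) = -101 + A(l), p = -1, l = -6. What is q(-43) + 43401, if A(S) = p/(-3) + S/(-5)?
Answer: 649523/15 ≈ 43302.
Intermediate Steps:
A(S) = ⅓ - S/5 (A(S) = -1/(-3) + S/(-5) = -1*(-⅓) + S*(-⅕) = ⅓ - S/5)
q(v) = -1492/15 (q(v) = -101 + (⅓ - ⅕*(-6)) = -101 + (⅓ + 6/5) = -101 + 23/15 = -1492/15)
q(-43) + 43401 = -1492/15 + 43401 = 649523/15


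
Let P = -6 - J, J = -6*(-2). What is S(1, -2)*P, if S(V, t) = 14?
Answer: -252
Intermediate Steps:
J = 12
P = -18 (P = -6 - 1*12 = -6 - 12 = -18)
S(1, -2)*P = 14*(-18) = -252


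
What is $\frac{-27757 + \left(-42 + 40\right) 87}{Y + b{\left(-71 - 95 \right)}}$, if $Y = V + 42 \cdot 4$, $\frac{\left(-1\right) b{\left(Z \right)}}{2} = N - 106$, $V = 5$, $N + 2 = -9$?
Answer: $- \frac{27931}{407} \approx -68.627$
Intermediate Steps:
$N = -11$ ($N = -2 - 9 = -11$)
$b{\left(Z \right)} = 234$ ($b{\left(Z \right)} = - 2 \left(-11 - 106\right) = \left(-2\right) \left(-117\right) = 234$)
$Y = 173$ ($Y = 5 + 42 \cdot 4 = 5 + 168 = 173$)
$\frac{-27757 + \left(-42 + 40\right) 87}{Y + b{\left(-71 - 95 \right)}} = \frac{-27757 + \left(-42 + 40\right) 87}{173 + 234} = \frac{-27757 - 174}{407} = \left(-27757 - 174\right) \frac{1}{407} = \left(-27931\right) \frac{1}{407} = - \frac{27931}{407}$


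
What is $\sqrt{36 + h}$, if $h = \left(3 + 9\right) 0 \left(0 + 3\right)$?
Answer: $6$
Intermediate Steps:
$h = 0$ ($h = 12 \cdot 0 \cdot 3 = 12 \cdot 0 = 0$)
$\sqrt{36 + h} = \sqrt{36 + 0} = \sqrt{36} = 6$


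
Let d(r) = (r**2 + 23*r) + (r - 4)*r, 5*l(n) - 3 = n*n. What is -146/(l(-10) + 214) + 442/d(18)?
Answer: -34039/193545 ≈ -0.17587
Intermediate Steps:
l(n) = 3/5 + n**2/5 (l(n) = 3/5 + (n*n)/5 = 3/5 + n**2/5)
d(r) = r**2 + 23*r + r*(-4 + r) (d(r) = (r**2 + 23*r) + (-4 + r)*r = (r**2 + 23*r) + r*(-4 + r) = r**2 + 23*r + r*(-4 + r))
-146/(l(-10) + 214) + 442/d(18) = -146/((3/5 + (1/5)*(-10)**2) + 214) + 442/((18*(19 + 2*18))) = -146/((3/5 + (1/5)*100) + 214) + 442/((18*(19 + 36))) = -146/((3/5 + 20) + 214) + 442/((18*55)) = -146/(103/5 + 214) + 442/990 = -146/1173/5 + 442*(1/990) = -146*5/1173 + 221/495 = -730/1173 + 221/495 = -34039/193545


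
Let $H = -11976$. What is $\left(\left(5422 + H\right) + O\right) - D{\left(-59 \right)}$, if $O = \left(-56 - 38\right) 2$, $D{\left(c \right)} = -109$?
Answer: $-6633$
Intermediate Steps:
$O = -188$ ($O = \left(-94\right) 2 = -188$)
$\left(\left(5422 + H\right) + O\right) - D{\left(-59 \right)} = \left(\left(5422 - 11976\right) - 188\right) - -109 = \left(-6554 - 188\right) + 109 = -6742 + 109 = -6633$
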